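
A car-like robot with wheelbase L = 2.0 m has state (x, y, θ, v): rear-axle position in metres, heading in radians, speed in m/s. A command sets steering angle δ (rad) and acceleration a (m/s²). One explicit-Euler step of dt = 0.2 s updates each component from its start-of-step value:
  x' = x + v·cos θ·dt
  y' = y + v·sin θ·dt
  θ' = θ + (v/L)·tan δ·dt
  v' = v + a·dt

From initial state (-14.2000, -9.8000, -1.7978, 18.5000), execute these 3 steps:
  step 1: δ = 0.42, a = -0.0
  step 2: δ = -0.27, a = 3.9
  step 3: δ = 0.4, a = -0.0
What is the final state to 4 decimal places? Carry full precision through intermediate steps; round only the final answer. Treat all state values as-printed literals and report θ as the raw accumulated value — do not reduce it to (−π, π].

after step 1 (δ=0.42, a=-0.0): (-15.032719, -13.405077, -0.971641, 18.500000)
after step 2 (δ=-0.27, a=3.9): (-12.946121, -16.460582, -1.483643, 19.280000)
after step 3 (δ=0.4, a=-0.0): (-12.610484, -20.301947, -0.668498, 19.280000)

(-12.6105, -20.3019, -0.6685, 19.2800)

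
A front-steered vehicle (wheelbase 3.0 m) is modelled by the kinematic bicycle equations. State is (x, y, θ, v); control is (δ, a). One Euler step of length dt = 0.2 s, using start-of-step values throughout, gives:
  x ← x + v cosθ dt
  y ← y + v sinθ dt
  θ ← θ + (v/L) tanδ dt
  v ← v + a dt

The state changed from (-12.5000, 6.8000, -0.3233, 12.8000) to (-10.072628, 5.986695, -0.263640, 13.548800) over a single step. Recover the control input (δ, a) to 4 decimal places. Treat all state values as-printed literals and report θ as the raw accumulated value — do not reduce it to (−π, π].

δ = 0.0698, a = 3.7440

a = (v'−v)/dt = (0.748800)/0.2 = 3.7440
Δθ = θ'−θ = 0.059660;  (v·dt/L) = 12.8000·0.2/3.0 = 0.853333
tan δ = Δθ·L/(v·dt) = 0.069914  →  δ = 0.0698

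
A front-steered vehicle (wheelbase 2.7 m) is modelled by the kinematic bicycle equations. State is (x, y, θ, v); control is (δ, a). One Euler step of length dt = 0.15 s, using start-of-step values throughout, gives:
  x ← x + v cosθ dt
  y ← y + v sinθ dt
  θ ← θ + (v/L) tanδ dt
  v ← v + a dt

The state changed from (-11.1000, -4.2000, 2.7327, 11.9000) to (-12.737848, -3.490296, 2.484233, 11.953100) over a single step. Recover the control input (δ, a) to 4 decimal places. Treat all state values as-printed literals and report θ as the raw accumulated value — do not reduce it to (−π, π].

a = (v'−v)/dt = (0.053100)/0.15 = 0.3540
Δθ = θ'−θ = -0.248467;  (v·dt/L) = 11.9000·0.15/2.7 = 0.661111
tan δ = Δθ·L/(v·dt) = -0.375832  →  δ = -0.3595

δ = -0.3595, a = 0.3540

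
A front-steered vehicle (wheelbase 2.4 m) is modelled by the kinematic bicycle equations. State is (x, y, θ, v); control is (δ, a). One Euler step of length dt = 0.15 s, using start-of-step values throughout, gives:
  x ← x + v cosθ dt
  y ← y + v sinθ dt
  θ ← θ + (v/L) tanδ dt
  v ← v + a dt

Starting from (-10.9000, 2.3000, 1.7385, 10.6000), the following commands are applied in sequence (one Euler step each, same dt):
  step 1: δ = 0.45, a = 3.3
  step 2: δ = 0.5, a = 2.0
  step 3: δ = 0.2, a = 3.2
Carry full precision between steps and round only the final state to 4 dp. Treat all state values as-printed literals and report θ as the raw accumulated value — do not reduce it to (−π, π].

(-13.2479, 6.4446, 2.5817, 11.8750)

after step 1 (δ=0.45, a=3.3): (-11.165401, 3.867693, 2.058524, 11.095000)
after step 2 (δ=0.5, a=2.0): (-11.945301, 5.337892, 2.437351, 11.395000)
after step 3 (δ=0.2, a=3.2): (-13.247925, 6.444557, 2.581718, 11.875000)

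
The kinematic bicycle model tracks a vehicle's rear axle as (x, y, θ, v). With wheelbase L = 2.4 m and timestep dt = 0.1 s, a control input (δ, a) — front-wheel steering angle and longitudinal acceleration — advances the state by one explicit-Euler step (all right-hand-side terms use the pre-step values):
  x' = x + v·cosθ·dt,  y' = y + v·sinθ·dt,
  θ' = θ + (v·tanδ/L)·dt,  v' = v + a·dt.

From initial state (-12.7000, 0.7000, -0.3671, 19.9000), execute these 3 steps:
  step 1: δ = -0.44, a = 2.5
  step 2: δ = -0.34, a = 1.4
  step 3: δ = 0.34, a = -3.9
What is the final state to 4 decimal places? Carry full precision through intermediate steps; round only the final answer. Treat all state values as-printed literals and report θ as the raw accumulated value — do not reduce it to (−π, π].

after step 1 (δ=-0.44, a=2.5): (-10.842590, -0.014231, -0.757456, 20.150000)
after step 2 (δ=-0.34, a=1.4): (-9.378517, -1.398687, -1.054447, 20.290000)
after step 3 (δ=0.34, a=-3.9): (-8.376783, -3.163161, -0.755392, 19.900000)

(-8.3768, -3.1632, -0.7554, 19.9000)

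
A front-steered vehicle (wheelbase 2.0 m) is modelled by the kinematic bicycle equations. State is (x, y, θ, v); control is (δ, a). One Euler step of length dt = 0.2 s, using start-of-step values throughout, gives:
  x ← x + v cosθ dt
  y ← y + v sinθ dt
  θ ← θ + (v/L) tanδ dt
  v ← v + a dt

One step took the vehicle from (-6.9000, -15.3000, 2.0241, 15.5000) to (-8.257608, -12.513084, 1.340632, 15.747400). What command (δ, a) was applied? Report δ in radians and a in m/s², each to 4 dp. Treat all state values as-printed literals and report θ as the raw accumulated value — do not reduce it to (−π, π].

a = (v'−v)/dt = (0.247400)/0.2 = 1.2370
Δθ = θ'−θ = -0.683468;  (v·dt/L) = 15.5000·0.2/2.0 = 1.550000
tan δ = Δθ·L/(v·dt) = -0.440947  →  δ = -0.4153

δ = -0.4153, a = 1.2370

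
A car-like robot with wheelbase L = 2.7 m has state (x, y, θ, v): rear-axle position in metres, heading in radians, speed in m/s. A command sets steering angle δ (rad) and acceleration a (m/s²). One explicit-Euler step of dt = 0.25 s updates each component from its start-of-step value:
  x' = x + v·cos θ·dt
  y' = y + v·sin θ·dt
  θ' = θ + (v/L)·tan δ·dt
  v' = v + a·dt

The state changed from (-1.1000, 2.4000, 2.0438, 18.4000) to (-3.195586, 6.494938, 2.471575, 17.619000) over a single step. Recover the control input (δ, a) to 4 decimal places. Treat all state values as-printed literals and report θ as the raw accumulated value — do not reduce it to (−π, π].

a = (v'−v)/dt = (-0.781000)/0.25 = -3.1240
Δθ = θ'−θ = 0.427775;  (v·dt/L) = 18.4000·0.25/2.7 = 1.703704
tan δ = Δθ·L/(v·dt) = 0.251085  →  δ = 0.2460

δ = 0.2460, a = -3.1240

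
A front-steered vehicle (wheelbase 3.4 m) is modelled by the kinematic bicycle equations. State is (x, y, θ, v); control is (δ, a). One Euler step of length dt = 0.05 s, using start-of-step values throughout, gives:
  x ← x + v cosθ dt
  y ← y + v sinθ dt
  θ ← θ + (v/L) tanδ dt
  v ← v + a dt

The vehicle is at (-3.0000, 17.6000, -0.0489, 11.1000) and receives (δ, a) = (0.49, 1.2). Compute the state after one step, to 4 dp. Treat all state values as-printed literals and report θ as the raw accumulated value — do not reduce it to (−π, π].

x' = -3.0000 + 11.1000·cos(-0.0489)·0.05 = -2.4457
y' = 17.6000 + 11.1000·sin(-0.0489)·0.05 = 17.5729
θ' = -0.0489 + (11.1000/3.4)·tan(0.49)·0.05 = 0.0382
v' = 11.1000 + 1.2000·0.05 = 11.1600

(-2.4457, 17.5729, 0.0382, 11.1600)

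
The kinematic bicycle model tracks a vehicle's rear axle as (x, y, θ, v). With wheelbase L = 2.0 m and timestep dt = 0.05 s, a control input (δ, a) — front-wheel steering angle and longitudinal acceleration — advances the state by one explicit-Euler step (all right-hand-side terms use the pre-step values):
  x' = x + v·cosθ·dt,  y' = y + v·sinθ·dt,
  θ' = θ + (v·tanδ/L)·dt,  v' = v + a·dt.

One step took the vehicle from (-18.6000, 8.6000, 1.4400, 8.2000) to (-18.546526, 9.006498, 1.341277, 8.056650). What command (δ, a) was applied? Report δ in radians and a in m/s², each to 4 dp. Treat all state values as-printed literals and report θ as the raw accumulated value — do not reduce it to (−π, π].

δ = -0.4488, a = -2.8670

a = (v'−v)/dt = (-0.143350)/0.05 = -2.8670
Δθ = θ'−θ = -0.098723;  (v·dt/L) = 8.2000·0.05/2.0 = 0.205000
tan δ = Δθ·L/(v·dt) = -0.481576  →  δ = -0.4488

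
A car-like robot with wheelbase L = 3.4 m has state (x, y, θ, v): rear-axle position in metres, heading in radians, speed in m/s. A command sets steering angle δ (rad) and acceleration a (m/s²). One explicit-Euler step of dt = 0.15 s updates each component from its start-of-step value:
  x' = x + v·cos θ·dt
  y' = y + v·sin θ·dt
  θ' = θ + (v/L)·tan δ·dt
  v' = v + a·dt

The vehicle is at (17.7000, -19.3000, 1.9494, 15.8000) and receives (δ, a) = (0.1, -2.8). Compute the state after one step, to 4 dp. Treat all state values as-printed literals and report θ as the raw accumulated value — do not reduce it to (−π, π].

(16.8240, -17.0978, 2.0193, 15.3800)

x' = 17.7000 + 15.8000·cos(1.9494)·0.15 = 16.8240
y' = -19.3000 + 15.8000·sin(1.9494)·0.15 = -17.0978
θ' = 1.9494 + (15.8000/3.4)·tan(0.1)·0.15 = 2.0193
v' = 15.8000 − 2.8000·0.15 = 15.3800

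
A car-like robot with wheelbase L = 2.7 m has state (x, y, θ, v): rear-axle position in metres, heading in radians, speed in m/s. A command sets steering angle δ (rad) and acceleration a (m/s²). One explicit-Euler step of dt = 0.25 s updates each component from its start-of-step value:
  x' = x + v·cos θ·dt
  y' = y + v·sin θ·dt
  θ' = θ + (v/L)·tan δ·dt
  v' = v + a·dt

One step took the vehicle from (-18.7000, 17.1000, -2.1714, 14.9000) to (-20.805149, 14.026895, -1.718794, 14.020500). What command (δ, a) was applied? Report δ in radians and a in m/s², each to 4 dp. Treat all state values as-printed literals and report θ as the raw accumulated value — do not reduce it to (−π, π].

δ = 0.3170, a = -3.5180

a = (v'−v)/dt = (-0.879500)/0.25 = -3.5180
Δθ = θ'−θ = 0.452606;  (v·dt/L) = 14.9000·0.25/2.7 = 1.379630
tan δ = Δθ·L/(v·dt) = 0.328063  →  δ = 0.3170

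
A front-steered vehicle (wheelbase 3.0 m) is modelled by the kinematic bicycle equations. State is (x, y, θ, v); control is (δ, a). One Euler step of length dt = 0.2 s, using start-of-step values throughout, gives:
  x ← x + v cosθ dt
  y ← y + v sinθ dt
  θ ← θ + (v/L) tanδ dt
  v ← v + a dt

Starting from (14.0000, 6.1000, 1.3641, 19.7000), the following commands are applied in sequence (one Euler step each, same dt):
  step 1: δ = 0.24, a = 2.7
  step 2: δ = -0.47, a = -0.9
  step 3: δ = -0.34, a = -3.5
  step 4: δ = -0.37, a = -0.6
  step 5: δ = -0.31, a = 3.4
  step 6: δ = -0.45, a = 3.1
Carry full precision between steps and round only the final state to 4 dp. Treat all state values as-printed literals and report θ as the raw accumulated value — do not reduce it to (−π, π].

after step 1 (δ=0.24, a=2.7): (14.808597, 9.956134, 1.685495, 20.240000)
after step 2 (δ=-0.47, a=-0.9): (14.345316, 13.977536, 1.000079, 20.060000)
after step 3 (δ=-0.34, a=-3.5): (16.512741, 17.353690, 0.527015, 19.360000)
after step 4 (δ=-0.37, a=-0.6): (19.859358, 19.301134, 0.026413, 19.240000)
after step 5 (δ=-0.31, a=3.4): (23.706015, 19.402760, -0.384460, 19.920000)
after step 6 (δ=-0.45, a=3.1): (27.399187, 17.908526, -1.025957, 20.540000)

(27.3992, 17.9085, -1.0260, 20.5400)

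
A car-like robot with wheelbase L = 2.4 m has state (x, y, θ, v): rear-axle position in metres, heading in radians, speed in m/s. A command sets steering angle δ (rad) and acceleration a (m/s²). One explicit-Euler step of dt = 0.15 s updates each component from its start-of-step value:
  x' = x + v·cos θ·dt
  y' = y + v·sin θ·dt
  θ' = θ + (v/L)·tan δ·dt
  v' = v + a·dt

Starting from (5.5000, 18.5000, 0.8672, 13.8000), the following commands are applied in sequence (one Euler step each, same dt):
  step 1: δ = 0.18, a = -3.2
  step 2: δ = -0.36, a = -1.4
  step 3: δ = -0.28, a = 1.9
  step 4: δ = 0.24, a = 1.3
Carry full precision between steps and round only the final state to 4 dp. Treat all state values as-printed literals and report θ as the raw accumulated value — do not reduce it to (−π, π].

after step 1 (δ=0.18, a=-3.2): (6.839216, 20.078417, 1.024149, 13.320000)
after step 2 (δ=-0.36, a=-1.4): (7.877829, 21.785253, 0.710793, 13.110000)
after step 3 (δ=-0.28, a=1.9): (9.368130, 23.068267, 0.475179, 13.395000)
after step 4 (δ=0.24, a=1.3): (11.154777, 23.987493, 0.680052, 13.590000)

(11.1548, 23.9875, 0.6801, 13.5900)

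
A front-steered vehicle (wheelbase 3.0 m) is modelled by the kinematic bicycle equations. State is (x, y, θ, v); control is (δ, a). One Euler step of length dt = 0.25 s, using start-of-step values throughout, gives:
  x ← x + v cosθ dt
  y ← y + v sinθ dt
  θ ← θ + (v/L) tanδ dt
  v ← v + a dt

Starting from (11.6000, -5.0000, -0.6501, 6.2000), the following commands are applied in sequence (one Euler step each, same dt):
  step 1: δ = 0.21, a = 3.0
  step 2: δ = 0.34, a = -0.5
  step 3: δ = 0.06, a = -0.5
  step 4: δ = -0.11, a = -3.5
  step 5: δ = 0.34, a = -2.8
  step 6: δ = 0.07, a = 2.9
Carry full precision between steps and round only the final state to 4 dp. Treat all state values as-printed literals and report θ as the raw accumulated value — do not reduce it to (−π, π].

after step 1 (δ=0.21, a=3.0): (12.833836, -5.938162, -0.539976, 6.950000)
after step 2 (δ=0.34, a=-0.5): (14.324126, -6.831438, -0.335104, 6.825000)
after step 3 (δ=0.06, a=-0.5): (15.935468, -7.392568, -0.300938, 6.700000)
after step 4 (δ=-0.11, a=-3.5): (17.535192, -7.889065, -0.362603, 5.825000)
after step 5 (δ=0.34, a=-2.8): (18.896751, -8.405611, -0.190894, 5.125000)
after step 6 (δ=0.07, a=2.9): (20.154727, -8.648710, -0.160949, 5.850000)

(20.1547, -8.6487, -0.1609, 5.8500)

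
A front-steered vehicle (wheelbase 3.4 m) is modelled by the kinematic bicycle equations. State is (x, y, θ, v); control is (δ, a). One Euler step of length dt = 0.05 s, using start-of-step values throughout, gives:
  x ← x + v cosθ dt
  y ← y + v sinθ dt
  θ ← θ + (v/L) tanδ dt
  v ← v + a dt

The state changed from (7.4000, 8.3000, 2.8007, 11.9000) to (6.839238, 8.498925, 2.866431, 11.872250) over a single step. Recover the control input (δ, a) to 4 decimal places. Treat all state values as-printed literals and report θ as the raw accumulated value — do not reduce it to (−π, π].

δ = 0.3593, a = -0.5550

a = (v'−v)/dt = (-0.027750)/0.05 = -0.5550
Δθ = θ'−θ = 0.065731;  (v·dt/L) = 11.9000·0.05/3.4 = 0.175000
tan δ = Δθ·L/(v·dt) = 0.375606  →  δ = 0.3593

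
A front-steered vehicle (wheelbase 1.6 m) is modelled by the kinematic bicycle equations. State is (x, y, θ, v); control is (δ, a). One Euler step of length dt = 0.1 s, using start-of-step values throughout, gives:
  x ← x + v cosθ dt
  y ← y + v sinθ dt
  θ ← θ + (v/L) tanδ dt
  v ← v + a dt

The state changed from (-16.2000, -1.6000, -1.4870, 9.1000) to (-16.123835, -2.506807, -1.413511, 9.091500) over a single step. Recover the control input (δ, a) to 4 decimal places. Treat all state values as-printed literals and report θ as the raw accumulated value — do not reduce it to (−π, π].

δ = 0.1285, a = -0.0850

a = (v'−v)/dt = (-0.008500)/0.1 = -0.0850
Δθ = θ'−θ = 0.073489;  (v·dt/L) = 9.1000·0.1/1.6 = 0.568750
tan δ = Δθ·L/(v·dt) = 0.129211  →  δ = 0.1285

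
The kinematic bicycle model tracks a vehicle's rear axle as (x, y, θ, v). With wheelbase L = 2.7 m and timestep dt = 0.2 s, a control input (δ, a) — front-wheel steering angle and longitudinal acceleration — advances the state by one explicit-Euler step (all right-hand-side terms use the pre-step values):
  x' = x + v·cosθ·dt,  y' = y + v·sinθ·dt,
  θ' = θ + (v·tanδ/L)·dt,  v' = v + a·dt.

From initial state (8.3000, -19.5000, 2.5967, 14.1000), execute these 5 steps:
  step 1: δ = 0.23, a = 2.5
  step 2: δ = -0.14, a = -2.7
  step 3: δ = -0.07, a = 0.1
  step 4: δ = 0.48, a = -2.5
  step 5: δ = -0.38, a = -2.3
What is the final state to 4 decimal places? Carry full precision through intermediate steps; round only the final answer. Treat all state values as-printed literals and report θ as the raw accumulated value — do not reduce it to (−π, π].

(-4.5809, -14.5778, 2.7570, 13.1200)

after step 1 (δ=0.23, a=2.5): (5.888384, -18.038320, 2.841250, 14.600000)
after step 2 (δ=-0.14, a=-2.7): (3.099098, -17.174444, 2.688845, 14.060000)
after step 3 (δ=-0.07, a=0.1): (0.570410, -15.944369, 2.615822, 14.080000)
after step 4 (δ=0.48, a=-2.5): (-1.865254, -14.531077, 3.158800, 13.580000)
after step 5 (δ=-0.38, a=-2.3): (-4.580852, -14.577810, 2.757021, 13.120000)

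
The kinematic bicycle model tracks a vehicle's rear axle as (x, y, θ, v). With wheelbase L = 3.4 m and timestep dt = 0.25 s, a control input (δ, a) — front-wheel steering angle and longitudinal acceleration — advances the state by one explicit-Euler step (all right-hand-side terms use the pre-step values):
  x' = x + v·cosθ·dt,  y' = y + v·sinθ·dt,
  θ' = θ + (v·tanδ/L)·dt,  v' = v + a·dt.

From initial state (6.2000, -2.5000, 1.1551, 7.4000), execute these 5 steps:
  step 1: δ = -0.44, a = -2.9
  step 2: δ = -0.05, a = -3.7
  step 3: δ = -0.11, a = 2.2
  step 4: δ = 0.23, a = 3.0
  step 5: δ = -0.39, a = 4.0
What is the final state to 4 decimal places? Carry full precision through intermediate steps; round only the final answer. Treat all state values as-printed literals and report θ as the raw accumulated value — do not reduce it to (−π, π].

(11.0185, 4.1804, 0.7231, 8.0500)

after step 1 (δ=-0.44, a=-2.9): (6.947080, -0.807555, 0.898940, 6.675000)
after step 2 (δ=-0.05, a=-3.7): (7.985777, 0.498522, 0.874379, 5.750000)
after step 3 (δ=-0.11, a=2.2): (8.907895, 1.601293, 0.827683, 6.300000)
after step 4 (δ=0.23, a=3.0): (9.973514, 2.761070, 0.936147, 7.050000)
after step 5 (δ=-0.39, a=4.0): (11.018492, 4.180375, 0.723063, 8.050000)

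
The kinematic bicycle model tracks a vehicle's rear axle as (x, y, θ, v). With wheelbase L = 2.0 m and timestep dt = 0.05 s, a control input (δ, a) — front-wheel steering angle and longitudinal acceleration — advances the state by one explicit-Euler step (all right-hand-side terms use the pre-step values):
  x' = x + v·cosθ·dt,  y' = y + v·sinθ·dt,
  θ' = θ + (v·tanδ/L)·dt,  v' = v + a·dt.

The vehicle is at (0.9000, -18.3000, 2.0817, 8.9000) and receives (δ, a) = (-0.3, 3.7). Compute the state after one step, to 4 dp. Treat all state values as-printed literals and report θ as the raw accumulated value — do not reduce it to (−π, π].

x' = 0.9000 + 8.9000·cos(2.0817)·0.05 = 0.6824
y' = -18.3000 + 8.9000·sin(2.0817)·0.05 = -17.9118
θ' = 2.0817 + (8.9000/2.0)·tan(-0.3)·0.05 = 2.0129
v' = 8.9000 + 3.7000·0.05 = 9.0850

(0.6824, -17.9118, 2.0129, 9.0850)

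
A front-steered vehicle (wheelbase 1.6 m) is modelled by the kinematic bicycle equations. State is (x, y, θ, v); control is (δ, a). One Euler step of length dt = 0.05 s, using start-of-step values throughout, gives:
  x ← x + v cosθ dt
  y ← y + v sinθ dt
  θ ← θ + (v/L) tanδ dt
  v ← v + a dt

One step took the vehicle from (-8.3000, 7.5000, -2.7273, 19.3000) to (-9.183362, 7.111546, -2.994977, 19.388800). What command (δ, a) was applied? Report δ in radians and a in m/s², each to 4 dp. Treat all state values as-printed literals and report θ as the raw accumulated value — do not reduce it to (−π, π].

δ = -0.4177, a = 1.7760

a = (v'−v)/dt = (0.088800)/0.05 = 1.7760
Δθ = θ'−θ = -0.267677;  (v·dt/L) = 19.3000·0.05/1.6 = 0.603125
tan δ = Δθ·L/(v·dt) = -0.443817  →  δ = -0.4177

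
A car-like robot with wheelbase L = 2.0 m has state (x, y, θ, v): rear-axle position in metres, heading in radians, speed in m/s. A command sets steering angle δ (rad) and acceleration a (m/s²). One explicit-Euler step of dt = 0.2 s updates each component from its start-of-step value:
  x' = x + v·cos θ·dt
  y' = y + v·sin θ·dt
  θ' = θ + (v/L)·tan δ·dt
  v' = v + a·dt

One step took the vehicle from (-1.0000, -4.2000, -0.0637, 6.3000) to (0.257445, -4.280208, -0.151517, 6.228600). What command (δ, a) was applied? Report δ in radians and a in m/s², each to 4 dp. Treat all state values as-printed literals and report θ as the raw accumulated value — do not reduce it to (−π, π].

δ = -0.1385, a = -0.3570

a = (v'−v)/dt = (-0.071400)/0.2 = -0.3570
Δθ = θ'−θ = -0.087817;  (v·dt/L) = 6.3000·0.2/2.0 = 0.630000
tan δ = Δθ·L/(v·dt) = -0.139392  →  δ = -0.1385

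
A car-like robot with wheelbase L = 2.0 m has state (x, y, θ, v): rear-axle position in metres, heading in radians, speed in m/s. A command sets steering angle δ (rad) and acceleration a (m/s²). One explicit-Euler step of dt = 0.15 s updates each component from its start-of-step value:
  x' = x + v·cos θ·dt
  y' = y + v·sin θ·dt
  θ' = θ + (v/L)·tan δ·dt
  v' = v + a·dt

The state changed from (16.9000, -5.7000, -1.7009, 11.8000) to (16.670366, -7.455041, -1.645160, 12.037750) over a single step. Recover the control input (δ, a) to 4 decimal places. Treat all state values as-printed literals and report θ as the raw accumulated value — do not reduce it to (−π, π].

a = (v'−v)/dt = (0.237750)/0.15 = 1.5850
Δθ = θ'−θ = 0.055740;  (v·dt/L) = 11.8000·0.15/2.0 = 0.885000
tan δ = Δθ·L/(v·dt) = 0.062983  →  δ = 0.0629

δ = 0.0629, a = 1.5850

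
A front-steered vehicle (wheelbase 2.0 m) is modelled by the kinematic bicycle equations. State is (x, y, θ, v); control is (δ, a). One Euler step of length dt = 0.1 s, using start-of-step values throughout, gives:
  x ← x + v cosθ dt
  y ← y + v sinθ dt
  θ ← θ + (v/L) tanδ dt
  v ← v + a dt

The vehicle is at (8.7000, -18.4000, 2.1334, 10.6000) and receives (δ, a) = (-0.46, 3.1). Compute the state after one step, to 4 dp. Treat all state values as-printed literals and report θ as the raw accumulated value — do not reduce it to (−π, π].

(8.1346, -17.5034, 1.8708, 10.9100)

x' = 8.7000 + 10.6000·cos(2.1334)·0.1 = 8.1346
y' = -18.4000 + 10.6000·sin(2.1334)·0.1 = -17.5034
θ' = 2.1334 + (10.6000/2.0)·tan(-0.46)·0.1 = 1.8708
v' = 10.6000 + 3.1000·0.1 = 10.9100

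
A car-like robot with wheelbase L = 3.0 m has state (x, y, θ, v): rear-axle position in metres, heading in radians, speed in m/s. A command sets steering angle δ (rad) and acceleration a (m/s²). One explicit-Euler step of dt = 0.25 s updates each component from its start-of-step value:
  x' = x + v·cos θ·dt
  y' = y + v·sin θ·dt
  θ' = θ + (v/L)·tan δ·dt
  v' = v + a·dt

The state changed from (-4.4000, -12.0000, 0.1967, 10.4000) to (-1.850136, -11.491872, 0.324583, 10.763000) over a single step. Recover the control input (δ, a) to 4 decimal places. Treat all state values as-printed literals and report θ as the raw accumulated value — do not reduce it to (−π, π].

a = (v'−v)/dt = (0.363000)/0.25 = 1.4520
Δθ = θ'−θ = 0.127883;  (v·dt/L) = 10.4000·0.25/3.0 = 0.866667
tan δ = Δθ·L/(v·dt) = 0.147557  →  δ = 0.1465

δ = 0.1465, a = 1.4520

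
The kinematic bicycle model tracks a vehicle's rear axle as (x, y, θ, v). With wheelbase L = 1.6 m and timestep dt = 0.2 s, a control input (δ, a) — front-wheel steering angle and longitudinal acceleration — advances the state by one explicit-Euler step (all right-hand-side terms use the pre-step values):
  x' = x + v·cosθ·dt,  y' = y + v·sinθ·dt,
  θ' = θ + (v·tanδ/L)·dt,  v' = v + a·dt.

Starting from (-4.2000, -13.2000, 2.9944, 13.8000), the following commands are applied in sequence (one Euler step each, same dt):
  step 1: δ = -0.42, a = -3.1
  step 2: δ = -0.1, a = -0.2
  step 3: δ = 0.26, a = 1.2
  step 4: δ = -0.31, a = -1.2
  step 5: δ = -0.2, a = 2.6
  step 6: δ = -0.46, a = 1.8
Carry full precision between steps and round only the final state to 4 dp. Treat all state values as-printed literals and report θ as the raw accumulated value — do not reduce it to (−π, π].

(-13.0519, -1.6108, 0.7810, 14.0200)

after step 1 (δ=-0.42, a=-3.1): (-6.930155, -12.795214, 2.224062, 13.180000)
after step 2 (δ=-0.1, a=-0.2): (-8.532272, -10.701958, 2.058761, 13.140000)
after step 3 (δ=0.26, a=1.2): (-9.764355, -8.380675, 2.495701, 13.380000)
after step 4 (δ=-0.31, a=-1.2): (-11.901311, -6.769963, 1.959954, 13.140000)
after step 5 (δ=-0.2, a=2.6): (-12.898397, -4.338460, 1.627002, 13.660000)
after step 6 (δ=-0.46, a=1.8): (-13.051871, -1.610775, 0.781024, 14.020000)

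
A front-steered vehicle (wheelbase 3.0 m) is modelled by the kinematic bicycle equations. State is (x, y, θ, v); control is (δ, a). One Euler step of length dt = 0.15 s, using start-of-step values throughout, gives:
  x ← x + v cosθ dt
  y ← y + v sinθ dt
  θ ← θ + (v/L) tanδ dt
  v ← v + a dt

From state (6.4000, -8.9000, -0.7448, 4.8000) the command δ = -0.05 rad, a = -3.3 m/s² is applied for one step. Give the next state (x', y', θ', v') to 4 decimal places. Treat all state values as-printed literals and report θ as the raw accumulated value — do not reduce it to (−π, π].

x' = 6.4000 + 4.8000·cos(-0.7448)·0.15 = 6.9294
y' = -8.9000 + 4.8000·sin(-0.7448)·0.15 = -9.3880
θ' = -0.7448 + (4.8000/3.0)·tan(-0.05)·0.15 = -0.7568
v' = 4.8000 − 3.3000·0.15 = 4.3050

(6.9294, -9.3880, -0.7568, 4.3050)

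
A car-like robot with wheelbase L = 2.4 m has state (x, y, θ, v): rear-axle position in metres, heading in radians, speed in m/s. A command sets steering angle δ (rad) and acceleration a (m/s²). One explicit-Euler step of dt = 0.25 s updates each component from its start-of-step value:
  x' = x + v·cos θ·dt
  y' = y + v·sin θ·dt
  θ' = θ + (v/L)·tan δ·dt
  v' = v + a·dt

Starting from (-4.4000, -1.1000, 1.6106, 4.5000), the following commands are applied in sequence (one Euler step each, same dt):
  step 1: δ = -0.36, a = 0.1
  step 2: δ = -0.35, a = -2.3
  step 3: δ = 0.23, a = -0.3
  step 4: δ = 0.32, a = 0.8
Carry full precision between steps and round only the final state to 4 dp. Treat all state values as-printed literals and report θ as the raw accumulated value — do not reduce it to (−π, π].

(-3.7865, 3.0326, 1.4922, 4.0750)

after step 1 (δ=-0.36, a=0.1): (-4.444767, 0.024109, 1.434161, 4.525000)
after step 2 (δ=-0.35, a=-2.3): (-4.290679, 1.144816, 1.262103, 3.950000)
after step 3 (δ=0.23, a=-0.3): (-3.990663, 2.085638, 1.358444, 3.875000)
after step 4 (δ=0.32, a=0.8): (-3.786489, 3.032628, 1.492208, 4.075000)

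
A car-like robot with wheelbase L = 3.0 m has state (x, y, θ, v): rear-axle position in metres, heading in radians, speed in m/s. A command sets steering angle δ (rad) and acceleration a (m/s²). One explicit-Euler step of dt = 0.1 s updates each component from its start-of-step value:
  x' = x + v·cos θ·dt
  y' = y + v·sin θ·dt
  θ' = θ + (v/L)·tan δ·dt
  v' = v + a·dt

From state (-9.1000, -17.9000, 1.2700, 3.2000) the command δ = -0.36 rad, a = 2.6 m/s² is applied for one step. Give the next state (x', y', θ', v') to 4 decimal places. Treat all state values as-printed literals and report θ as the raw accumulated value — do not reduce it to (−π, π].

(-9.0052, -17.5944, 1.2299, 3.4600)

x' = -9.1000 + 3.2000·cos(1.2700)·0.1 = -9.0052
y' = -17.9000 + 3.2000·sin(1.2700)·0.1 = -17.5944
θ' = 1.2700 + (3.2000/3.0)·tan(-0.36)·0.1 = 1.2299
v' = 3.2000 + 2.6000·0.1 = 3.4600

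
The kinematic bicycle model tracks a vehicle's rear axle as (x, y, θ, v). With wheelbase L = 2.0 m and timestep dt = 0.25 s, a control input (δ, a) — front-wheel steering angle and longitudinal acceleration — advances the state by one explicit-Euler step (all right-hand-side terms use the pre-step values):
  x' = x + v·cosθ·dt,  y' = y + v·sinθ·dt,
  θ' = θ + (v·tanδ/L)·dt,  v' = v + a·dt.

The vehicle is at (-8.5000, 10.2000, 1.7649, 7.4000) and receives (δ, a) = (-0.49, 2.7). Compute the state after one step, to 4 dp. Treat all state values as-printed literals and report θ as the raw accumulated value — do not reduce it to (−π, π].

(-8.8568, 12.0153, 1.2715, 8.0750)

x' = -8.5000 + 7.4000·cos(1.7649)·0.25 = -8.8568
y' = 10.2000 + 7.4000·sin(1.7649)·0.25 = 12.0153
θ' = 1.7649 + (7.4000/2.0)·tan(-0.49)·0.25 = 1.2715
v' = 7.4000 + 2.7000·0.25 = 8.0750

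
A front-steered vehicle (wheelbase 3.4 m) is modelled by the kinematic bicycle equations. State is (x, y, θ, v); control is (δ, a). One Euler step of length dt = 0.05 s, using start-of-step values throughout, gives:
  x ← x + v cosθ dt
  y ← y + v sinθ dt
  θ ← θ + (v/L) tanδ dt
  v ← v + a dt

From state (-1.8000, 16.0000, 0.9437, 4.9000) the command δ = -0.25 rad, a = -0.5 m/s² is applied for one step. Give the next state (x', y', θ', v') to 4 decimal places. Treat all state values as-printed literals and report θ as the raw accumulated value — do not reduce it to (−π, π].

(-1.6562, 16.1984, 0.9253, 4.8750)

x' = -1.8000 + 4.9000·cos(0.9437)·0.05 = -1.6562
y' = 16.0000 + 4.9000·sin(0.9437)·0.05 = 16.1984
θ' = 0.9437 + (4.9000/3.4)·tan(-0.25)·0.05 = 0.9253
v' = 4.9000 − 0.5000·0.05 = 4.8750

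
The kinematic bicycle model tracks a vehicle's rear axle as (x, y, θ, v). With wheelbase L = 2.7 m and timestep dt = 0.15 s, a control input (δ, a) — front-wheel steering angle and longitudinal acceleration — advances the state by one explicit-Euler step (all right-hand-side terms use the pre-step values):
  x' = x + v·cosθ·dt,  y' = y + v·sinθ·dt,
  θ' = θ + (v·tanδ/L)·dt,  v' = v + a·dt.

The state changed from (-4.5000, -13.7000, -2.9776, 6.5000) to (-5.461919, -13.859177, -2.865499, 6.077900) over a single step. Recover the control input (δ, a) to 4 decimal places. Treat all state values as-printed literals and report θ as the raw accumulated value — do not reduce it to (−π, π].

a = (v'−v)/dt = (-0.422100)/0.15 = -2.8140
Δθ = θ'−θ = 0.112101;  (v·dt/L) = 6.5000·0.15/2.7 = 0.361111
tan δ = Δθ·L/(v·dt) = 0.310434  →  δ = 0.3010

δ = 0.3010, a = -2.8140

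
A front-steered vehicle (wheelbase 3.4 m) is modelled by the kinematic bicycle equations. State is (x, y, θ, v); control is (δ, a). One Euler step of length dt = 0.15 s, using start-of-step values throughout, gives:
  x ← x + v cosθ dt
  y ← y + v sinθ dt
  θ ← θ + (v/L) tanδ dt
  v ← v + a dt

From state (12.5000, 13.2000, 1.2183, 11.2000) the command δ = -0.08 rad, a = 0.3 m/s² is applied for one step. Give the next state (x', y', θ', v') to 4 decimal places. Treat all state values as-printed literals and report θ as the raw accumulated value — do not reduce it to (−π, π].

(13.0800, 14.7767, 1.1787, 11.2450)

x' = 12.5000 + 11.2000·cos(1.2183)·0.15 = 13.0800
y' = 13.2000 + 11.2000·sin(1.2183)·0.15 = 14.7767
θ' = 1.2183 + (11.2000/3.4)·tan(-0.08)·0.15 = 1.1787
v' = 11.2000 + 0.3000·0.15 = 11.2450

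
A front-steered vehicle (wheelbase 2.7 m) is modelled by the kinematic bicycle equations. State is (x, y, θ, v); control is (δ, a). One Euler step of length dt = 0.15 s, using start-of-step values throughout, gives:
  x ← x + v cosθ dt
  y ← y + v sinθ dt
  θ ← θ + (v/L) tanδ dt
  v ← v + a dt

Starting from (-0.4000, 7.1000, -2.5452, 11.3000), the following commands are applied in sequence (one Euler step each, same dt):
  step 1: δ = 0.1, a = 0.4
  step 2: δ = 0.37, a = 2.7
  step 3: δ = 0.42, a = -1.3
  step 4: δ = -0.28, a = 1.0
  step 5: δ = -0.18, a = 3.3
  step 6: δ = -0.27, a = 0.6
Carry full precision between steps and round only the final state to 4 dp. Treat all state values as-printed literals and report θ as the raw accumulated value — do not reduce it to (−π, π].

after step 1 (δ=0.1, a=0.4): (-1.802387, 6.147984, -2.482212, 11.360000)
after step 2 (δ=0.37, a=2.7): (-3.149181, 5.104067, -2.237427, 11.765000)
after step 3 (δ=0.42, a=-1.3): (-4.240400, 3.717133, -1.945543, 11.570000)
after step 4 (δ=-0.28, a=1.0): (-4.875656, 2.102076, -2.130376, 11.720000)
after step 5 (δ=-0.18, a=3.3): (-5.808855, 0.612209, -2.248859, 12.215000)
after step 6 (δ=-0.27, a=0.6): (-6.958198, -0.814728, -2.436670, 12.305000)

(-6.9582, -0.8147, -2.4367, 12.3050)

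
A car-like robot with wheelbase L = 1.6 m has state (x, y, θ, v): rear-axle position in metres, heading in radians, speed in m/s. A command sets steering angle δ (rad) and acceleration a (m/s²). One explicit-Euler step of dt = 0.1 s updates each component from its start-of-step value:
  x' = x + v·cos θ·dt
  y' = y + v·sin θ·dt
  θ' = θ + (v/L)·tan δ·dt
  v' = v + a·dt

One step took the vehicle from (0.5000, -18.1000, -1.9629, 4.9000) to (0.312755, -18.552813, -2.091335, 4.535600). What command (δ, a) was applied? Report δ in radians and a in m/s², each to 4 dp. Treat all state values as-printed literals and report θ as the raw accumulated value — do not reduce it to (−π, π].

δ = -0.3971, a = -3.6440

a = (v'−v)/dt = (-0.364400)/0.1 = -3.6440
Δθ = θ'−θ = -0.128435;  (v·dt/L) = 4.9000·0.1/1.6 = 0.306250
tan δ = Δθ·L/(v·dt) = -0.419380  →  δ = -0.3971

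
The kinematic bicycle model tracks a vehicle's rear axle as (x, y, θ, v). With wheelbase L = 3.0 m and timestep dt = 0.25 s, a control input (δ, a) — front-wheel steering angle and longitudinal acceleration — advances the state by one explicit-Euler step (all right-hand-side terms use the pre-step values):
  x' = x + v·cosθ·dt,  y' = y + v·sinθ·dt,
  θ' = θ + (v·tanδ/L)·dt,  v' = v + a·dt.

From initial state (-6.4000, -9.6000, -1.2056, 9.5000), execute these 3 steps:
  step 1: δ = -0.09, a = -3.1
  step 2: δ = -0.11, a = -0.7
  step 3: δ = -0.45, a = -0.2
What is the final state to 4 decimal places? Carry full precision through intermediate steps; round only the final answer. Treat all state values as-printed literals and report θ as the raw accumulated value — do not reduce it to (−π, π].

after step 1 (δ=-0.09, a=-3.1): (-5.551810, -11.818377, -1.277043, 8.725000)
after step 2 (δ=-0.11, a=-0.7): (-4.920236, -13.906191, -1.357346, 8.550000)
after step 3 (δ=-0.45, a=-0.2): (-4.467443, -15.995182, -1.701523, 8.500000)

(-4.4674, -15.9952, -1.7015, 8.5000)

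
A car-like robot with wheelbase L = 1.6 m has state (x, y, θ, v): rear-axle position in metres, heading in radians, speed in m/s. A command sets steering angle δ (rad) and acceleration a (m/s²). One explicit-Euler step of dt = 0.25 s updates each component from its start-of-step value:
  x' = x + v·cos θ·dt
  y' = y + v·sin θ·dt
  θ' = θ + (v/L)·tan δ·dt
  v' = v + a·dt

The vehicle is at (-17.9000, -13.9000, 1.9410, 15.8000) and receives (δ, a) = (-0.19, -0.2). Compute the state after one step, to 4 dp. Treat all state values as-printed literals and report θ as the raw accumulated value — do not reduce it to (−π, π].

x' = -17.9000 + 15.8000·cos(1.9410)·0.25 = -19.3291
y' = -13.9000 + 15.8000·sin(1.9410)·0.25 = -10.2176
θ' = 1.9410 + (15.8000/1.6)·tan(-0.19)·0.25 = 1.4662
v' = 15.8000 − 0.2000·0.25 = 15.7500

(-19.3291, -10.2176, 1.4662, 15.7500)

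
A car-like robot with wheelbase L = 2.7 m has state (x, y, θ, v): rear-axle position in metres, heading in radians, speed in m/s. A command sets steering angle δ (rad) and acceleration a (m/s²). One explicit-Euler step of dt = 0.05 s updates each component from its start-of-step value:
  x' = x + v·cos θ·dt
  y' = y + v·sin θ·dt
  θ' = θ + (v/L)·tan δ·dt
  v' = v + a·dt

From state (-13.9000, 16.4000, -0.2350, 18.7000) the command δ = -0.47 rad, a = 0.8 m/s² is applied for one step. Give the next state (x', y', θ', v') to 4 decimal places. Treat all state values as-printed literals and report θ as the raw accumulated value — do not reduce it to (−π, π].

(-12.9907, 16.1823, -0.4109, 18.7400)

x' = -13.9000 + 18.7000·cos(-0.2350)·0.05 = -12.9907
y' = 16.4000 + 18.7000·sin(-0.2350)·0.05 = 16.1823
θ' = -0.2350 + (18.7000/2.7)·tan(-0.47)·0.05 = -0.4109
v' = 18.7000 + 0.8000·0.05 = 18.7400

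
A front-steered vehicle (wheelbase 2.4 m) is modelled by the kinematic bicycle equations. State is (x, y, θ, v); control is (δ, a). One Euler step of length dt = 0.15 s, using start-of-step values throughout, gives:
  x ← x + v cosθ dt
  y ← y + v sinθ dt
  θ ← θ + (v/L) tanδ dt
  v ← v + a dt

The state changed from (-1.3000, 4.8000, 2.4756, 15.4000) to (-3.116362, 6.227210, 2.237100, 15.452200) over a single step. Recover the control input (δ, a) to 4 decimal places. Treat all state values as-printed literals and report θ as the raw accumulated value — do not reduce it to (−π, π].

a = (v'−v)/dt = (0.052200)/0.15 = 0.3480
Δθ = θ'−θ = -0.238500;  (v·dt/L) = 15.4000·0.15/2.4 = 0.962500
tan δ = Δθ·L/(v·dt) = -0.247792  →  δ = -0.2429

δ = -0.2429, a = 0.3480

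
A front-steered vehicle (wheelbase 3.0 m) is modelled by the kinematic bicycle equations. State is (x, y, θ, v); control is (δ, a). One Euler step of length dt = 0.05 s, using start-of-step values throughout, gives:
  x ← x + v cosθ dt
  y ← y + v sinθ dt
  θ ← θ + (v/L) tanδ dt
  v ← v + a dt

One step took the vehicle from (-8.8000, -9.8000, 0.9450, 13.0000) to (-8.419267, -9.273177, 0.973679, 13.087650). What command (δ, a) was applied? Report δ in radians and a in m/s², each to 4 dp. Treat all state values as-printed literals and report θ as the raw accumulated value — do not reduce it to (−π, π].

δ = 0.1316, a = 1.7530

a = (v'−v)/dt = (0.087650)/0.05 = 1.7530
Δθ = θ'−θ = 0.028679;  (v·dt/L) = 13.0000·0.05/3.0 = 0.216667
tan δ = Δθ·L/(v·dt) = 0.132365  →  δ = 0.1316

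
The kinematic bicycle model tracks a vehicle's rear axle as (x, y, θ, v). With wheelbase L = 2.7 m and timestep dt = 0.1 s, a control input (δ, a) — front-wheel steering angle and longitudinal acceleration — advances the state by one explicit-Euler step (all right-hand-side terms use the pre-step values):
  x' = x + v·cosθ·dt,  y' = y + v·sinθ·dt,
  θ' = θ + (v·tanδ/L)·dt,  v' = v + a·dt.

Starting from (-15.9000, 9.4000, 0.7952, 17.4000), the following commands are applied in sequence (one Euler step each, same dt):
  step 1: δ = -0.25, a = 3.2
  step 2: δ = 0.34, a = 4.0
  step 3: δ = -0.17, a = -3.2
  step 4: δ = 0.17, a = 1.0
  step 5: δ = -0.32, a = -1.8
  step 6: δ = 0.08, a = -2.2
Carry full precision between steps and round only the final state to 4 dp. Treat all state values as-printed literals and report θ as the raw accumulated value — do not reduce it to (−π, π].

after step 1 (δ=-0.25, a=3.2): (-14.681753, 10.642366, 0.630646, 17.720000)
after step 2 (δ=0.34, a=4.0): (-13.250603, 11.687256, 0.862803, 18.120000)
after step 3 (δ=-0.17, a=-3.2): (-12.072240, 13.063775, 0.747602, 17.800000)
after step 4 (δ=0.17, a=1.0): (-10.766927, 14.273965, 0.860768, 17.900000)
after step 5 (δ=-0.32, a=-1.8): (-9.600107, 15.631399, 0.641069, 17.720000)
after step 6 (δ=0.08, a=-2.2): (-8.179925, 16.691149, 0.693685, 17.500000)

(-8.1799, 16.6911, 0.6937, 17.5000)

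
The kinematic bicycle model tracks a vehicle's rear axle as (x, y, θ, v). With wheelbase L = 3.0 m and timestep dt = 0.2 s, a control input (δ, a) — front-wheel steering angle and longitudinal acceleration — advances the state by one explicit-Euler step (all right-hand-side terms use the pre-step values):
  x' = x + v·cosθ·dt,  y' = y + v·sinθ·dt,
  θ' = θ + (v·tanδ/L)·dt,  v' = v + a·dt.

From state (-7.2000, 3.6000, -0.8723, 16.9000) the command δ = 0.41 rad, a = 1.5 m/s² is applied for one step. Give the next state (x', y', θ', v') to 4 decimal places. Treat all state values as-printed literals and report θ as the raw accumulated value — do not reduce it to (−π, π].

x' = -7.2000 + 16.9000·cos(-0.8723)·0.2 = -5.0264
y' = 3.6000 + 16.9000·sin(-0.8723)·0.2 = 1.0116
θ' = -0.8723 + (16.9000/3.0)·tan(0.41)·0.2 = -0.3826
v' = 16.9000 + 1.5000·0.2 = 17.2000

(-5.0264, 1.0116, -0.3826, 17.2000)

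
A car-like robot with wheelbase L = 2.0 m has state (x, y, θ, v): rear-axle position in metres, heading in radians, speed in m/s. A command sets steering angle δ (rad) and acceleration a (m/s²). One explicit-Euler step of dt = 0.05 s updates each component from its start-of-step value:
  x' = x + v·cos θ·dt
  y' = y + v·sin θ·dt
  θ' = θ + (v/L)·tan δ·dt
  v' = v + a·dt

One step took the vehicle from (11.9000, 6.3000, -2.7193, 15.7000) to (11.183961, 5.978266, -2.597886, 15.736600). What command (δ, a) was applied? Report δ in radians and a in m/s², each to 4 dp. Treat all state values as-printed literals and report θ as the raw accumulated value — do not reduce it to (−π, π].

a = (v'−v)/dt = (0.036600)/0.05 = 0.7320
Δθ = θ'−θ = 0.121414;  (v·dt/L) = 15.7000·0.05/2.0 = 0.392500
tan δ = Δθ·L/(v·dt) = 0.309335  →  δ = 0.3000

δ = 0.3000, a = 0.7320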